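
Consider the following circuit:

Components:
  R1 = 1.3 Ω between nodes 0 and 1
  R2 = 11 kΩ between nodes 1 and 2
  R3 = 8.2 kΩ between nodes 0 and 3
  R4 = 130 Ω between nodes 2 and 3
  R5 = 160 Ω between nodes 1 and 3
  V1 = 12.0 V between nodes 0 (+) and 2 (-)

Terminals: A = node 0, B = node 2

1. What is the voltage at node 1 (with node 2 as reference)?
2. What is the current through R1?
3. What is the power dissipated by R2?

Nodal analysis, taking node 2 as the 0 V reference.
Source V1 fixes V_0 = 12 V.
KCL at each unknown node (sum of currents leaving = 0; resistances in Ω):
  Node 1: (V_1 - 12)/1.3 + (V_1 - 0)/11000 + (V_1 - V_3)/160 = 0
  Node 3: (V_3 - 12)/8200 + (V_3 - 0)/130 + (V_3 - V_1)/160 = 0
Collecting terms (coefficients in siemens):
  0.7756·V_1 - 0.00625·V_3 = 9.231
  0.01406·V_3 - 0.00625·V_1 = 0.001463
Determinant D = (0.7756)(0.01406) - (-0.00625)(-0.00625) = 0.01087
V_1 = [(9.231)(0.01406) - (-0.00625)(0.001463)]/D = 11.95 V
V_3 = [(0.7756)(0.001463) - (9.231)(-0.00625)]/D = 5.413 V
Part 1:
  Read off the nodal solution: V_1 = 11.95 V
Part 2:
  I_R1 = (V_0 - V_1)/R1 = (12 - 11.95)/1.3 = 0.04192 A
  Magnitude: I_R1 = 0.04192 A
Part 3:
  I_R2 = (V_1 - V_2)/R2 = (11.95 - 0)/11000 = 0.001086 A
  P_R2 = I_R2² × R2 = (0.001086)² × 11000 = 0.01297 W

Final answers:
1. V_1 = 11.95 V
2. I_R1 = 0.04192 A
3. P_R2 = 0.01297 W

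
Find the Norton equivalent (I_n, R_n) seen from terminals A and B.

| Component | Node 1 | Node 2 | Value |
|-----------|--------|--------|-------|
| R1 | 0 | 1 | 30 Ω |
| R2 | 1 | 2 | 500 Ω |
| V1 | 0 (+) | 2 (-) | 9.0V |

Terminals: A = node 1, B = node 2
Find the Thévenin equivalent first; then I_n = V_th/R_th and R_n = R_th.
Step 1 — V_th is the open-circuit voltage V_A - V_B (nothing connected across the terminals).
Nodal analysis, taking node 2 as the 0 V reference.
Source V1 fixes V_0 = 9 V.
KCL at each unknown node (sum of currents leaving = 0; resistances in Ω):
  Node 1: (V_1 - 9)/30 + (V_1 - 0)/500 = 0
Collecting terms: 0.03533 × V_1 = 0.3  =>  V_1 = 8.491 V
V_th = V_1 - V_2 = 8.491 - 0 = 8.491 V
Step 2 — R_th: zero the source — replace V1 by a short circuit (node 2 merges into node 0) — and find the resistance seen between A (node 1) and B (node 0).
Reduce the network between node 1 (A) and node 0 (B) by series/parallel combination:
  Rp1 = R1 ‖ R2 (parallel, both between nodes 0 and 1) = 1/(1/30 + 1/500) = 28.3 Ω
R_th = 28.3 Ω
I_n = V_th/R_th = 8.491/28.3 = 0.3 A, and R_n = R_th = 28.3 Ω

Final answer: I_n = 0.3 A, R_n = 28.3 Ω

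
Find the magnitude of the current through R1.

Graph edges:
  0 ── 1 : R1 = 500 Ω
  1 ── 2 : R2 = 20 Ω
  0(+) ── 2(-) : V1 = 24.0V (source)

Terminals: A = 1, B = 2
Nodal analysis, taking node 2 as the 0 V reference.
Source V1 fixes V_0 = 24 V.
KCL at each unknown node (sum of currents leaving = 0; resistances in Ω):
  Node 1: (V_1 - 24)/500 + (V_1 - 0)/20 = 0
Collecting terms: 0.052 × V_1 = 0.048  =>  V_1 = 0.9231 V
I_R1 = (V_0 - V_1)/R1 = (24 - 0.9231)/500 = 0.04615 A
|I_R1| = 0.04615 A

Final answer: |I_R1| = 0.04615 A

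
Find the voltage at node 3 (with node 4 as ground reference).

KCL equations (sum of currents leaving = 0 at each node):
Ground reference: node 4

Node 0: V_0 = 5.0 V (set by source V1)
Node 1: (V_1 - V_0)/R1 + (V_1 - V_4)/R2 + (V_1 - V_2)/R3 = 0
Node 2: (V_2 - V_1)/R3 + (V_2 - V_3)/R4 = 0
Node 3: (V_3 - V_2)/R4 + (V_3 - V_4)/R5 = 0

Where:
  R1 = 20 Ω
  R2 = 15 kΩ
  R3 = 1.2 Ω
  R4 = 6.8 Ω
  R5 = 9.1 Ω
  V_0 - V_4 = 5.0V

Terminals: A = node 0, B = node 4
Nodal analysis, taking node 4 as the 0 V reference.
Source V1 fixes V_0 = 5 V.
KCL at each unknown node (sum of currents leaving = 0; resistances in Ω):
  Node 1: (V_1 - 5)/20 + (V_1 - 0)/15000 + (V_1 - V_2)/1.2 = 0
  Node 2: (V_2 - V_1)/1.2 + (V_2 - V_3)/6.8 = 0
  Node 3: (V_3 - V_2)/6.8 + (V_3 - 0)/9.1 = 0
Collecting terms (coefficients in siemens):
  0.8834·V_1 - 0.8333·V_2 = 0.25
  0.9804·V_2 - 0.8333·V_1 - 0.1471·V_3 = 0
  0.2569·V_3 - 0.1471·V_2 = 0
Solving these 3 simultaneous equations (Gaussian elimination) gives:
  V_1 = 2.303 V, V_2 = 2.142 V, V_3 = 1.226 V
The requested potential is V_3 = 1.226 V.

Final answer: V_3 = 1.226 V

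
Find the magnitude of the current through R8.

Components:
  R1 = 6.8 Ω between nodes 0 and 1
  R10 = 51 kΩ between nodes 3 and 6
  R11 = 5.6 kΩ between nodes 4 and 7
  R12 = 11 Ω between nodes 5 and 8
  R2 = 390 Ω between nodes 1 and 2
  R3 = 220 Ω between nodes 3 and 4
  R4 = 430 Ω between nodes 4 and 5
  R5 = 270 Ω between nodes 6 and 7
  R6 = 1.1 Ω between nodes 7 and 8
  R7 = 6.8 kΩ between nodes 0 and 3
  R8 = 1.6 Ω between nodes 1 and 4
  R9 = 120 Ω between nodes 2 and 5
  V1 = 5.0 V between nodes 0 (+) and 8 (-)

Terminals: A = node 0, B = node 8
Nodal analysis, taking node 8 as the 0 V reference.
Source V1 fixes V_0 = 5 V.
KCL at each unknown node (sum of currents leaving = 0; resistances in Ω):
  Node 1: (V_1 - 5)/6.8 + (V_1 - V_2)/390 + (V_1 - V_4)/1.6 = 0
  Node 2: (V_2 - V_1)/390 + (V_2 - V_5)/120 = 0
  Node 3: (V_3 - V_4)/220 + (V_3 - 5)/6800 + (V_3 - V_6)/51000 = 0
  Node 4: (V_4 - V_3)/220 + (V_4 - V_5)/430 + (V_4 - V_1)/1.6 + (V_4 - V_7)/5600 = 0
  Node 5: (V_5 - V_4)/430 + (V_5 - V_2)/120 + (V_5 - 0)/11 = 0
  Node 6: (V_6 - V_7)/270 + (V_6 - V_3)/51000 = 0
  Node 7: (V_7 - V_6)/270 + (V_7 - 0)/1.1 + (V_7 - V_4)/5600 = 0
Collecting terms (coefficients in siemens):
  0.7746·V_1 - 0.002564·V_2 - 0.625·V_4 = 0.7353
  0.0109·V_2 - 0.002564·V_1 - 0.008333·V_5 = 0
  0.004712·V_3 - 0.004545·V_4 - 0.00001961·V_6 = 0.0007353
  0.632·V_4 - 0.625·V_1 - 0.004545·V_3 - 0.002326·V_5 - 0.0001786·V_7 = 0
  0.1016·V_5 - 0.008333·V_2 - 0.002326·V_4 = 0
  0.003723·V_6 - 0.00001961·V_3 - 0.003704·V_7 = 0
  0.913·V_7 - 0.0001786·V_4 - 0.003704·V_6 = 0
Solving these 7 simultaneous equations (Gaussian elimination) gives:
  V_1 = 4.859 V, V_2 = 1.31 V, V_3 = 4.825 V, V_4 = 4.84 V
  V_5 = 0.2183 V, V_6 = 0.02646 V, V_7 = 0.001054 V
I_R8 = (V_1 - V_4)/R8 = (4.859 - 4.84)/1.6 = 0.01168 A
|I_R8| = 0.01168 A

Final answer: |I_R8| = 0.01168 A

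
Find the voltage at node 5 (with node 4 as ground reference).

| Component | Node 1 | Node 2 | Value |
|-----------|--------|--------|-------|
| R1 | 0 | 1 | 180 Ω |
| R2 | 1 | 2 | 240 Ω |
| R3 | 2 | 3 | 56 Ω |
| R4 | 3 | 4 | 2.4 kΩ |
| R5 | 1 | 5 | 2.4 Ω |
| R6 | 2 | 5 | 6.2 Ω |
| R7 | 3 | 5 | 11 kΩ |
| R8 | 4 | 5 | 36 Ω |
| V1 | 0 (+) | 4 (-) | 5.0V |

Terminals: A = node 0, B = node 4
Nodal analysis, taking node 4 as the 0 V reference.
Source V1 fixes V_0 = 5 V.
KCL at each unknown node (sum of currents leaving = 0; resistances in Ω):
  Node 1: (V_1 - 5)/180 + (V_1 - V_2)/240 + (V_1 - V_5)/2.4 = 0
  Node 2: (V_2 - V_1)/240 + (V_2 - V_3)/56 + (V_2 - V_5)/6.2 = 0
  Node 3: (V_3 - V_2)/56 + (V_3 - 0)/2400 + (V_3 - V_5)/11000 = 0
  Node 5: (V_5 - V_1)/2.4 + (V_5 - V_2)/6.2 + (V_5 - V_3)/11000 + (V_5 - 0)/36 = 0
Collecting terms (coefficients in siemens):
  0.4264·V_1 - 0.004167·V_2 - 0.4167·V_5 = 0.02778
  0.1833·V_2 - 0.004167·V_1 - 0.01786·V_3 - 0.1613·V_5 = 0
  0.01836·V_3 - 0.01786·V_2 - 0.00009091·V_5 = 0
  0.6058·V_5 - 0.4167·V_1 - 0.1613·V_2 - 0.00009091·V_3 = 0
Solving these 4 simultaneous equations (Gaussian elimination) gives:
  V_1 = 0.8688 V, V_2 = 0.8137 V, V_3 = 0.7952 V, V_5 = 0.8143 V
The requested potential is V_5 = 0.8143 V.

Final answer: V_5 = 0.8143 V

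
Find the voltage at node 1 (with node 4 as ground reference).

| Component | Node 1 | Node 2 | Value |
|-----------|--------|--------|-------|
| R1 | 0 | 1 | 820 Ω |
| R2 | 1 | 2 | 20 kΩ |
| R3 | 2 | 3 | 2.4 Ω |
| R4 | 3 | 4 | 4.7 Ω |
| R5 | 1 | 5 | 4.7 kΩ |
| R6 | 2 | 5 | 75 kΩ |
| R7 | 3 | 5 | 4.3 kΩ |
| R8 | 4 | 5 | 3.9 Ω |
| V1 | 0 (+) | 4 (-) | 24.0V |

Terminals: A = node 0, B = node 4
Nodal analysis, taking node 4 as the 0 V reference.
Source V1 fixes V_0 = 24 V.
KCL at each unknown node (sum of currents leaving = 0; resistances in Ω):
  Node 1: (V_1 - 24)/820 + (V_1 - V_2)/20000 + (V_1 - V_5)/4700 = 0
  Node 2: (V_2 - V_1)/20000 + (V_2 - V_3)/2.4 + (V_2 - V_5)/75000 = 0
  Node 3: (V_3 - V_2)/2.4 + (V_3 - 0)/4.7 + (V_3 - V_5)/4300 = 0
  Node 5: (V_5 - V_1)/4700 + (V_5 - V_2)/75000 + (V_5 - V_3)/4300 + (V_5 - 0)/3.9 = 0
Collecting terms (coefficients in siemens):
  0.001482·V_1 - 0.00005·V_2 - 0.0002128·V_5 = 0.02927
  0.4167·V_2 - 0.00005·V_1 - 0.4167·V_3 - 0.00001333·V_5 = 0
  0.6297·V_3 - 0.4167·V_2 - 0.0002326·V_5 = 0
  0.2569·V_5 - 0.0002128·V_1 - 0.00001333·V_2 - 0.0002326·V_3 = 0
Solving these 4 simultaneous equations (Gaussian elimination) gives:
  V_1 = 19.75 V, V_2 = 0.007022 V, V_3 = 0.004653 V, V_5 = 0.01636 V
The requested potential is V_1 = 19.75 V.

Final answer: V_1 = 19.75 V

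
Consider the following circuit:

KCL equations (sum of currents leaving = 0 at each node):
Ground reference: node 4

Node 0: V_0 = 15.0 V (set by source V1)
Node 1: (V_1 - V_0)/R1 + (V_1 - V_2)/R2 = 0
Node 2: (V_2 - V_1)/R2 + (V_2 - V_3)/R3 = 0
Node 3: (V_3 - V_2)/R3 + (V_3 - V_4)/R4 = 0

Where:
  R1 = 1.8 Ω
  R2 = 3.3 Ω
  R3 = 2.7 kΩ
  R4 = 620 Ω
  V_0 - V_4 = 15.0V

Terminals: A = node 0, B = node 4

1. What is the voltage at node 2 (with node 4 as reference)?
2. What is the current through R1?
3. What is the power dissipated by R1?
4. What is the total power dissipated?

Nodal analysis, taking node 4 as the 0 V reference.
Source V1 fixes V_0 = 15 V.
KCL at each unknown node (sum of currents leaving = 0; resistances in Ω):
  Node 1: (V_1 - 15)/1.8 + (V_1 - V_2)/3.3 = 0
  Node 2: (V_2 - V_1)/3.3 + (V_2 - V_3)/2700 = 0
  Node 3: (V_3 - V_2)/2700 + (V_3 - 0)/620 = 0
Collecting terms (coefficients in siemens):
  0.8586·V_1 - 0.303·V_2 = 8.333
  0.3034·V_2 - 0.303·V_1 - 0.0003704·V_3 = 0
  0.001983·V_3 - 0.0003704·V_2 = 0
Solving these 3 simultaneous equations (Gaussian elimination) gives:
  V_1 = 14.99 V, V_2 = 14.98 V, V_3 = 2.797 V
Part 1:
  Read off the nodal solution: V_2 = 14.98 V
Part 2:
  I_R1 = (V_0 - V_1)/R1 = (15 - 14.99)/1.8 = 0.004511 A
  Magnitude: I_R1 = 0.004511 A
Part 3:
  I_R1 = (V_0 - V_1)/R1 = (15 - 14.99)/1.8 = 0.004511 A
  P_R1 = I_R1² × R1 = (0.004511)² × 1.8 = 0.00003663 W
Part 4:
  Power in each resistor, P = (ΔV)²/R:
    P_R1 = (15 - 14.99)²/1.8 = 0.00003663 W
    P_R2 = (14.99 - 14.98)²/3.3 = 0.00006716 W
    P_R3 = (14.98 - 2.797)²/2700 = 0.05495 W
    P_R4 = (2.797 - 0)²/620 = 0.01262 W
  P_total = P_R1 + P_R2 + P_R3 + P_R4 = 0.06767 W

Final answers:
1. V_2 = 14.98 V
2. I_R1 = 0.004511 A
3. P_R1 = 3.663e-05 W
4. P_total = 0.06767 W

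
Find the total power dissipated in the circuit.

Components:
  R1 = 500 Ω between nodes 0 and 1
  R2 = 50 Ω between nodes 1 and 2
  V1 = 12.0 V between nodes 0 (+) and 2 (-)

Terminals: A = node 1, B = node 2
Nodal analysis, taking node 2 as the 0 V reference.
Source V1 fixes V_0 = 12 V.
KCL at each unknown node (sum of currents leaving = 0; resistances in Ω):
  Node 1: (V_1 - 12)/500 + (V_1 - 0)/50 = 0
Collecting terms: 0.022 × V_1 = 0.024  =>  V_1 = 1.091 V
Power in each resistor, P = (ΔV)²/R:
  P_R1 = (12 - 1.091)²/500 = 0.238 W
  P_R2 = (1.091 - 0)²/50 = 0.0238 W
P_total = P_R1 + P_R2 = 0.2618 W

Final answer: 0.2618 W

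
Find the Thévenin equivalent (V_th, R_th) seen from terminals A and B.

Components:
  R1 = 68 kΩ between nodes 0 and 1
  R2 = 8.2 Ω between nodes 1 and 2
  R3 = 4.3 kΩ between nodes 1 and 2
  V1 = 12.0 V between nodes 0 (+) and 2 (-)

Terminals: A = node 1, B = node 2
Step 1 — V_th is the open-circuit voltage V_A - V_B (nothing connected across the terminals).
Nodal analysis, taking node 2 as the 0 V reference.
Source V1 fixes V_0 = 12 V.
KCL at each unknown node (sum of currents leaving = 0; resistances in Ω):
  Node 1: (V_1 - 12)/68000 + (V_1 - 0)/8.2 + (V_1 - 0)/4300 = 0
Collecting terms: 0.1222 × V_1 = 0.0001765  =>  V_1 = 0.001444 V
V_th = V_1 - V_2 = 0.001444 - 0 = 0.001444 V
Step 2 — R_th: zero the source — replace V1 by a short circuit (node 2 merges into node 0) — and find the resistance seen between A (node 1) and B (node 0).
Reduce the network between node 1 (A) and node 0 (B) by series/parallel combination:
  Rp1 = R1 ‖ R2 ‖ R3 (parallel, all between nodes 0 and 1) = 1/(1/68000 + 1/8.2 + 1/4300) = 8.183 Ω
R_th = 8.183 Ω

Final answer: V_th = 0.001444 V, R_th = 8.183 Ω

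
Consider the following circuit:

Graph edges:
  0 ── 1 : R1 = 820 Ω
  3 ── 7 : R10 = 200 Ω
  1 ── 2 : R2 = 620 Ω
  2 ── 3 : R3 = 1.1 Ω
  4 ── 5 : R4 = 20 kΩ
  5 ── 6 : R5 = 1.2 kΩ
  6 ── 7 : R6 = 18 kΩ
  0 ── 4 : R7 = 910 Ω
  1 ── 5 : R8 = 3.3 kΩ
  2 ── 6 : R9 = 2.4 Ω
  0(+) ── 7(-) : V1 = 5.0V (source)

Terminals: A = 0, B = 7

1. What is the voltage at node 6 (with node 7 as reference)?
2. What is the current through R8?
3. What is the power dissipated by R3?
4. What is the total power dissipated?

Nodal analysis, taking node 7 as the 0 V reference.
Source V1 fixes V_0 = 5 V.
KCL at each unknown node (sum of currents leaving = 0; resistances in Ω):
  Node 1: (V_1 - 5)/820 + (V_1 - V_2)/620 + (V_1 - V_5)/3300 = 0
  Node 2: (V_2 - V_1)/620 + (V_2 - V_3)/1.1 + (V_2 - V_6)/2.4 = 0
  Node 3: (V_3 - V_2)/1.1 + (V_3 - 0)/200 = 0
  Node 4: (V_4 - V_5)/20000 + (V_4 - 5)/910 = 0
  Node 5: (V_5 - V_4)/20000 + (V_5 - V_6)/1200 + (V_5 - V_1)/3300 = 0
  Node 6: (V_6 - V_5)/1200 + (V_6 - 0)/18000 + (V_6 - V_2)/2.4 = 0
Collecting terms (coefficients in siemens):
  0.003135·V_1 - 0.001613·V_2 - 0.000303·V_5 = 0.006098
  1.327·V_2 - 0.001613·V_1 - 0.9091·V_3 - 0.4167·V_6 = 0
  0.9141·V_3 - 0.9091·V_2 = 0
  0.001149·V_4 - 0.00005·V_5 = 0.005495
  0.001186·V_5 - 0.000303·V_1 - 0.00005·V_4 - 0.0008333·V_6 = 0
  0.4176·V_6 - 0.4167·V_2 - 0.0008333·V_5 = 0
Solving these 6 simultaneous equations (Gaussian elimination) gives:
  V_1 = 2.41 V, V_2 = 0.6634 V, V_3 = 0.6598 V, V_4 = 4.838 V
  V_5 = 1.286 V, V_6 = 0.6646 V
Part 1:
  Read off the nodal solution: V_6 = 0.6646 V
Part 2:
  I_R8 = (V_1 - V_5)/R8 = (2.41 - 1.286)/3300 = 0.0003406 A
  Magnitude: I_R8 = 0.0003406 A
Part 3:
  I_R3 = (V_2 - V_3)/R3 = (0.6634 - 0.6598)/1.1 = 0.003299 A
  P_R3 = I_R3² × R3 = (0.003299)² × 1.1 = 0.00001197 W
Part 4:
  Power in each resistor, P = (ΔV)²/R:
    P_R1 = (5 - 2.41)²/820 = 0.008179 W
    P_R2 = (2.41 - 0.6634)²/620 = 0.004922 W
    P_R3 = (0.6634 - 0.6598)²/1.1 = 0.00001197 W
    P_R4 = (4.838 - 1.286)²/20000 = 0.0006308 W
    P_R5 = (1.286 - 0.6646)²/1200 = 0.0003222 W
    P_R6 = (0.6646 - 0)²/18000 = 0.00002454 W
    P_R7 = (5 - 4.838)²/910 = 0.0000287 W
    P_R8 = (2.41 - 1.286)²/3300 = 0.0003828 W
    P_R9 = (0.6634 - 0.6646)²/2.4 = 0.0000005559 W
    P_R10 = (0.6598 - 0)²/200 = 0.002176 W
  P_total = P_R1 + P_R2 + P_R3 + P_R4 + P_R5 + P_R6 + P_R7 + P_R8 + P_R9 + P_R10 = 0.01668 W

Final answers:
1. V_6 = 0.6646 V
2. I_R8 = 0.0003406 A
3. P_R3 = 1.197e-05 W
4. P_total = 0.01668 W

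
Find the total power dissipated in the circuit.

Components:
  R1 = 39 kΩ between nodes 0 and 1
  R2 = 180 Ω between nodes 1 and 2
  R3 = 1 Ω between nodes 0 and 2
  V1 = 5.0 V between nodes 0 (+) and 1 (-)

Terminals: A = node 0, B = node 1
Nodal analysis, taking node 1 as the 0 V reference.
Source V1 fixes V_0 = 5 V.
KCL at each unknown node (sum of currents leaving = 0; resistances in Ω):
  Node 2: (V_2 - 0)/180 + (V_2 - 5)/1 = 0
Collecting terms: 1.006 × V_2 = 5  =>  V_2 = 4.972 V
Power in each resistor, P = (ΔV)²/R:
  P_R1 = (5 - 0)²/39000 = 0.000641 W
  P_R2 = (0 - 4.972)²/180 = 0.1374 W
  P_R3 = (5 - 4.972)²/1 = 0.0007631 W
P_total = P_R1 + P_R2 + P_R3 = 0.1388 W

Final answer: 0.1388 W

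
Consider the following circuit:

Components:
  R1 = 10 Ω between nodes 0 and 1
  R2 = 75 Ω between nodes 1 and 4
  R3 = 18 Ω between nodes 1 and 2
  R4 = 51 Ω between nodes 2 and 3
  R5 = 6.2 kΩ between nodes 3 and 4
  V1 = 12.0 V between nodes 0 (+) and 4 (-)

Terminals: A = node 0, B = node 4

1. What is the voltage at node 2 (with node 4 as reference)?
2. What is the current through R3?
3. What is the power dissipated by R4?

Nodal analysis, taking node 4 as the 0 V reference.
Source V1 fixes V_0 = 12 V.
KCL at each unknown node (sum of currents leaving = 0; resistances in Ω):
  Node 1: (V_1 - 12)/10 + (V_1 - 0)/75 + (V_1 - V_2)/18 = 0
  Node 2: (V_2 - V_1)/18 + (V_2 - V_3)/51 = 0
  Node 3: (V_3 - V_2)/51 + (V_3 - 0)/6200 = 0
Collecting terms (coefficients in siemens):
  0.1689·V_1 - 0.05556·V_2 = 1.2
  0.07516·V_2 - 0.05556·V_1 - 0.01961·V_3 = 0
  0.01977·V_3 - 0.01961·V_2 = 0
Solving these 3 simultaneous equations (Gaussian elimination) gives:
  V_1 = 10.57 V, V_2 = 10.54 V, V_3 = 10.46 V
Part 1:
  Read off the nodal solution: V_2 = 10.54 V
Part 2:
  I_R3 = (V_1 - V_2)/R3 = (10.57 - 10.54)/18 = 0.001687 A
  Magnitude: I_R3 = 0.001687 A
Part 3:
  I_R4 = (V_2 - V_3)/R4 = (10.54 - 10.46)/51 = 0.001687 A
  P_R4 = I_R4² × R4 = (0.001687)² × 51 = 0.0001451 W

Final answers:
1. V_2 = 10.54 V
2. I_R3 = 0.001687 A
3. P_R4 = 0.0001451 W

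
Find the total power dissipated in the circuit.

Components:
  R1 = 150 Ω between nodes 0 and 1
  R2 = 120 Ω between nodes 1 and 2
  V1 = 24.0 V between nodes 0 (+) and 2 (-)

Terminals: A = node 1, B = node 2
Nodal analysis, taking node 2 as the 0 V reference.
Source V1 fixes V_0 = 24 V.
KCL at each unknown node (sum of currents leaving = 0; resistances in Ω):
  Node 1: (V_1 - 24)/150 + (V_1 - 0)/120 = 0
Collecting terms: 0.015 × V_1 = 0.16  =>  V_1 = 10.67 V
Power in each resistor, P = (ΔV)²/R:
  P_R1 = (24 - 10.67)²/150 = 1.185 W
  P_R2 = (10.67 - 0)²/120 = 0.9481 W
P_total = P_R1 + P_R2 = 2.133 W

Final answer: 2.133 W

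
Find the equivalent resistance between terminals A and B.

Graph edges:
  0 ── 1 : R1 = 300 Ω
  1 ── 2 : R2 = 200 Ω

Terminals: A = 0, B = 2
Reduce the network between node 0 (A) and node 2 (B) by series/parallel combination:
  Rs1 = R1 + R2 (series, joined only at node 1) = 300 + 200 = 500 Ω
R_eq = 500 Ω

Final answer: 500 Ω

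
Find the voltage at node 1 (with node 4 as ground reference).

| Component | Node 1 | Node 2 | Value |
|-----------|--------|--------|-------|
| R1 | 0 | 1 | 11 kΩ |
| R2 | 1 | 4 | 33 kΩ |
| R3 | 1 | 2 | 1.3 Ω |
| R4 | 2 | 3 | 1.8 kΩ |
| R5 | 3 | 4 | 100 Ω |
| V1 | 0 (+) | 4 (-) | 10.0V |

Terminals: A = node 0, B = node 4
Nodal analysis, taking node 4 as the 0 V reference.
Source V1 fixes V_0 = 10 V.
KCL at each unknown node (sum of currents leaving = 0; resistances in Ω):
  Node 1: (V_1 - 10)/11000 + (V_1 - 0)/33000 + (V_1 - V_2)/1.3 = 0
  Node 2: (V_2 - V_1)/1.3 + (V_2 - V_3)/1800 = 0
  Node 3: (V_3 - V_2)/1800 + (V_3 - 0)/100 = 0
Collecting terms (coefficients in siemens):
  0.7694·V_1 - 0.7692·V_2 = 0.0009091
  0.7698·V_2 - 0.7692·V_1 - 0.0005556·V_3 = 0
  0.01056·V_3 - 0.0005556·V_2 = 0
Solving these 3 simultaneous equations (Gaussian elimination) gives:
  V_1 = 1.405 V, V_2 = 1.404 V, V_3 = 0.07388 V
The requested potential is V_1 = 1.405 V.

Final answer: V_1 = 1.405 V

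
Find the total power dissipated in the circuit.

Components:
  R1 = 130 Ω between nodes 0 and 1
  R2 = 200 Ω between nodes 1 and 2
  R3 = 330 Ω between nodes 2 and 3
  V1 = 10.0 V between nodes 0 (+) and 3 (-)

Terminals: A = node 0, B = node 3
Nodal analysis, taking node 3 as the 0 V reference.
Source V1 fixes V_0 = 10 V.
KCL at each unknown node (sum of currents leaving = 0; resistances in Ω):
  Node 1: (V_1 - 10)/130 + (V_1 - V_2)/200 = 0
  Node 2: (V_2 - V_1)/200 + (V_2 - 0)/330 = 0
Collecting terms (coefficients in siemens):
  0.01269·V_1 - 0.005·V_2 = 0.07692
  0.00803·V_2 - 0.005·V_1 = 0
Determinant D = (0.01269)(0.00803) - (-0.005)(-0.005) = 0.00007692
V_1 = [(0.07692)(0.00803) - (-0.005)(0)]/D = 8.03 V
V_2 = [(0.01269)(0) - (0.07692)(-0.005)]/D = 5 V
Power in each resistor, P = (ΔV)²/R:
  P_R1 = (10 - 8.03)²/130 = 0.02984 W
  P_R2 = (8.03 - 5)²/200 = 0.04591 W
  P_R3 = (5 - 0)²/330 = 0.07576 W
P_total = P_R1 + P_R2 + P_R3 = 0.1515 W

Final answer: 0.1515 W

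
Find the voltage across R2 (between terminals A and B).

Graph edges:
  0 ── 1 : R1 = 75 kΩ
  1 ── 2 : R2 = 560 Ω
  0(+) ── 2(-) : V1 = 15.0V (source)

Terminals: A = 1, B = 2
R1 and R2 are in series across V1 (node 0 → node 1 → node 2), and the output A–B is taken across R2, so this is a voltage divider.
Series current: I = V1/(R1 + R2) = 15/(75000 + 560) = 15/75560 = 0.0001985 A
V_R2 = I × R2 = V1 × R2/(R1 + R2) = 15 × 560/75560 = 0.1112 V

Final answer: 0.1112 V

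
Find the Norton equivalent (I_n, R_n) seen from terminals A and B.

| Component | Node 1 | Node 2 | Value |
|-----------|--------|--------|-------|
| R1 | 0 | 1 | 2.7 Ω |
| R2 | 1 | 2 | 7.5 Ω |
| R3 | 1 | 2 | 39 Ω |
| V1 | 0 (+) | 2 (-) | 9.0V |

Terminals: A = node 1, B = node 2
Find the Thévenin equivalent first; then I_n = V_th/R_th and R_n = R_th.
Step 1 — V_th is the open-circuit voltage V_A - V_B (nothing connected across the terminals).
Nodal analysis, taking node 2 as the 0 V reference.
Source V1 fixes V_0 = 9 V.
KCL at each unknown node (sum of currents leaving = 0; resistances in Ω):
  Node 1: (V_1 - 9)/2.7 + (V_1 - 0)/7.5 + (V_1 - 0)/39 = 0
Collecting terms: 0.5293 × V_1 = 3.333  =>  V_1 = 6.297 V
V_th = V_1 - V_2 = 6.297 - 0 = 6.297 V
Step 2 — R_th: zero the source — replace V1 by a short circuit (node 2 merges into node 0) — and find the resistance seen between A (node 1) and B (node 0).
Reduce the network between node 1 (A) and node 0 (B) by series/parallel combination:
  Rp1 = R1 ‖ R2 ‖ R3 (parallel, all between nodes 0 and 1) = 1/(1/2.7 + 1/7.5 + 1/39) = 1.889 Ω
R_th = 1.889 Ω
I_n = V_th/R_th = 6.297/1.889 = 3.333 A, and R_n = R_th = 1.889 Ω

Final answer: I_n = 3.333 A, R_n = 1.889 Ω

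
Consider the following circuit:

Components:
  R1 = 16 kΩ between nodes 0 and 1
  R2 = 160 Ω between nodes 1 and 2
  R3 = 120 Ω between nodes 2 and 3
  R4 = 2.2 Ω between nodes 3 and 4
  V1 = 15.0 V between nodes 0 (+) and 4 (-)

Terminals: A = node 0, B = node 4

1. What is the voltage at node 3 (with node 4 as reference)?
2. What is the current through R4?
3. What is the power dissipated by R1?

Nodal analysis, taking node 4 as the 0 V reference.
Source V1 fixes V_0 = 15 V.
KCL at each unknown node (sum of currents leaving = 0; resistances in Ω):
  Node 1: (V_1 - 15)/16000 + (V_1 - V_2)/160 = 0
  Node 2: (V_2 - V_1)/160 + (V_2 - V_3)/120 = 0
  Node 3: (V_3 - V_2)/120 + (V_3 - 0)/2.2 = 0
Collecting terms (coefficients in siemens):
  0.006313·V_1 - 0.00625·V_2 = 0.0009375
  0.01458·V_2 - 0.00625·V_1 - 0.008333·V_3 = 0
  0.4629·V_3 - 0.008333·V_2 = 0
Solving these 3 simultaneous equations (Gaussian elimination) gives:
  V_1 = 0.26 V, V_2 = 0.1126 V, V_3 = 0.002027 V
Part 1:
  Read off the nodal solution: V_3 = 0.002027 V
Part 2:
  I_R4 = (V_3 - V_4)/R4 = (0.002027 - 0)/2.2 = 0.0009213 A
  Magnitude: I_R4 = 0.0009213 A
Part 3:
  I_R1 = (V_0 - V_1)/R1 = (15 - 0.26)/16000 = 0.0009213 A
  P_R1 = I_R1² × R1 = (0.0009213)² × 16000 = 0.01358 W

Final answers:
1. V_3 = 0.002027 V
2. I_R4 = 0.0009213 A
3. P_R1 = 0.01358 W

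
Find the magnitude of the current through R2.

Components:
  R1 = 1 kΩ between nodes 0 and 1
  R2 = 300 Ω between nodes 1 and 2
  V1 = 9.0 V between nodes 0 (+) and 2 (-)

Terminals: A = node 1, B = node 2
Nodal analysis, taking node 2 as the 0 V reference.
Source V1 fixes V_0 = 9 V.
KCL at each unknown node (sum of currents leaving = 0; resistances in Ω):
  Node 1: (V_1 - 9)/1000 + (V_1 - 0)/300 = 0
Collecting terms: 0.004333 × V_1 = 0.009  =>  V_1 = 2.077 V
I_R2 = (V_1 - V_2)/R2 = (2.077 - 0)/300 = 0.006923 A
|I_R2| = 0.006923 A

Final answer: |I_R2| = 0.006923 A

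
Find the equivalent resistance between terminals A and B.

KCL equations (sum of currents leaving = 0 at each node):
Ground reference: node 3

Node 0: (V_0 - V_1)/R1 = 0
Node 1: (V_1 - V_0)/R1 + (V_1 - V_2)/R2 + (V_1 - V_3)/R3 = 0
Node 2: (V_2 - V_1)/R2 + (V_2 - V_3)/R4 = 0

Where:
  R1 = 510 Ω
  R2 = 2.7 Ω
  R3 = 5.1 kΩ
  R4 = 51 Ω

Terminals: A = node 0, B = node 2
Reduce the network between node 0 (A) and node 2 (B) by series/parallel combination:
  Rs1 = R3 + R4 (series, joined only at node 3) = 5100 + 51 = 5151 Ω
  Rp1 = R2 ‖ Rs1 (parallel, both between nodes 1 and 2) = 1/(1/2.7 + 1/5151) = 2.699 Ω
  Rs2 = R1 + Rp1 (series, joined only at node 1) = 510 + 2.699 = 512.7 Ω
R_eq = 512.7 Ω

Final answer: 512.7 Ω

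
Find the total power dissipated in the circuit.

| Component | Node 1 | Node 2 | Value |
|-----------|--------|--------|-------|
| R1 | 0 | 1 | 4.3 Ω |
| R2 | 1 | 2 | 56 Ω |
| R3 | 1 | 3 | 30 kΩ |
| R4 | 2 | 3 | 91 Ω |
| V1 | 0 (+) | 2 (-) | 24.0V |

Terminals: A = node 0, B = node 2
Nodal analysis, taking node 2 as the 0 V reference.
Source V1 fixes V_0 = 24 V.
KCL at each unknown node (sum of currents leaving = 0; resistances in Ω):
  Node 1: (V_1 - 24)/4.3 + (V_1 - 0)/56 + (V_1 - V_3)/30000 = 0
  Node 3: (V_3 - V_1)/30000 + (V_3 - 0)/91 = 0
Collecting terms (coefficients in siemens):
  0.2504·V_1 - 0.00003333·V_3 = 5.581
  0.01102·V_3 - 0.00003333·V_1 = 0
Determinant D = (0.2504)(0.01102) - (-0.00003333)(-0.00003333) = 0.002761
V_1 = [(5.581)(0.01102) - (-0.00003333)(0)]/D = 22.29 V
V_3 = [(0.2504)(0) - (5.581)(-0.00003333)]/D = 0.0674 V
Power in each resistor, P = (ΔV)²/R:
  P_R1 = (24 - 22.29)²/4.3 = 0.6835 W
  P_R2 = (22.29 - 0)²/56 = 8.869 W
  P_R3 = (22.29 - 0.0674)²/30000 = 0.01645 W
  P_R4 = (0 - 0.0674)²/91 = 0.00004991 W
P_total = P_R1 + P_R2 + P_R3 + P_R4 = 9.569 W

Final answer: 9.569 W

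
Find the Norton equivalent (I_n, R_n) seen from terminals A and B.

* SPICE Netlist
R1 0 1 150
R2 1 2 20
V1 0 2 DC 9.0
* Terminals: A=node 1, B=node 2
Find the Thévenin equivalent first; then I_n = V_th/R_th and R_n = R_th.
Step 1 — V_th is the open-circuit voltage V_A - V_B (nothing connected across the terminals).
Nodal analysis, taking node 2 as the 0 V reference.
Source V1 fixes V_0 = 9 V.
KCL at each unknown node (sum of currents leaving = 0; resistances in Ω):
  Node 1: (V_1 - 9)/150 + (V_1 - 0)/20 = 0
Collecting terms: 0.05667 × V_1 = 0.06  =>  V_1 = 1.059 V
V_th = V_1 - V_2 = 1.059 - 0 = 1.059 V
Step 2 — R_th: zero the source — replace V1 by a short circuit (node 2 merges into node 0) — and find the resistance seen between A (node 1) and B (node 0).
Reduce the network between node 1 (A) and node 0 (B) by series/parallel combination:
  Rp1 = R1 ‖ R2 (parallel, both between nodes 0 and 1) = 1/(1/150 + 1/20) = 17.65 Ω
R_th = 17.65 Ω
I_n = V_th/R_th = 1.059/17.65 = 0.06 A, and R_n = R_th = 17.65 Ω

Final answer: I_n = 0.06 A, R_n = 17.65 Ω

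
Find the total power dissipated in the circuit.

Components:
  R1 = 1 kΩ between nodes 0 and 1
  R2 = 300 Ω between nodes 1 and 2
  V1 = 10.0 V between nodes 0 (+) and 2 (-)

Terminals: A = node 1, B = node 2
Nodal analysis, taking node 2 as the 0 V reference.
Source V1 fixes V_0 = 10 V.
KCL at each unknown node (sum of currents leaving = 0; resistances in Ω):
  Node 1: (V_1 - 10)/1000 + (V_1 - 0)/300 = 0
Collecting terms: 0.004333 × V_1 = 0.01  =>  V_1 = 2.308 V
Power in each resistor, P = (ΔV)²/R:
  P_R1 = (10 - 2.308)²/1000 = 0.05917 W
  P_R2 = (2.308 - 0)²/300 = 0.01775 W
P_total = P_R1 + P_R2 = 0.07692 W

Final answer: 0.07692 W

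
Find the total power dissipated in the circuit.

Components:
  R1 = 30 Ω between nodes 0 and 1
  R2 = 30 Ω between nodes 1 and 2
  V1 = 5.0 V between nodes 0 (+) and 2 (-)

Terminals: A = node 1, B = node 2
Nodal analysis, taking node 2 as the 0 V reference.
Source V1 fixes V_0 = 5 V.
KCL at each unknown node (sum of currents leaving = 0; resistances in Ω):
  Node 1: (V_1 - 5)/30 + (V_1 - 0)/30 = 0
Collecting terms: 0.06667 × V_1 = 0.1667  =>  V_1 = 2.5 V
Power in each resistor, P = (ΔV)²/R:
  P_R1 = (5 - 2.5)²/30 = 0.2083 W
  P_R2 = (2.5 - 0)²/30 = 0.2083 W
P_total = P_R1 + P_R2 = 0.4167 W

Final answer: 0.4167 W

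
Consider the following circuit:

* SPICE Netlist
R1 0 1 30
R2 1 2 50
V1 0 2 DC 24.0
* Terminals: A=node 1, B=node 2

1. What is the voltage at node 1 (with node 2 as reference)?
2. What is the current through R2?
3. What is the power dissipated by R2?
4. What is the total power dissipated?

Nodal analysis, taking node 2 as the 0 V reference.
Source V1 fixes V_0 = 24 V.
KCL at each unknown node (sum of currents leaving = 0; resistances in Ω):
  Node 1: (V_1 - 24)/30 + (V_1 - 0)/50 = 0
Collecting terms: 0.05333 × V_1 = 0.8  =>  V_1 = 15 V
Part 1:
  Read off the nodal solution: V_1 = 15 V
Part 2:
  I_R2 = (V_1 - V_2)/R2 = (15 - 0)/50 = 0.3 A
  Magnitude: I_R2 = 0.3 A
Part 3:
  I_R2 = (V_1 - V_2)/R2 = (15 - 0)/50 = 0.3 A
  P_R2 = I_R2² × R2 = (0.3)² × 50 = 4.5 W
Part 4:
  Power in each resistor, P = (ΔV)²/R:
    P_R1 = (24 - 15)²/30 = 2.7 W
    P_R2 = (15 - 0)²/50 = 4.5 W
  P_total = P_R1 + P_R2 = 7.2 W

Final answers:
1. V_1 = 15 V
2. I_R2 = 0.3 A
3. P_R2 = 4.5 W
4. P_total = 7.2 W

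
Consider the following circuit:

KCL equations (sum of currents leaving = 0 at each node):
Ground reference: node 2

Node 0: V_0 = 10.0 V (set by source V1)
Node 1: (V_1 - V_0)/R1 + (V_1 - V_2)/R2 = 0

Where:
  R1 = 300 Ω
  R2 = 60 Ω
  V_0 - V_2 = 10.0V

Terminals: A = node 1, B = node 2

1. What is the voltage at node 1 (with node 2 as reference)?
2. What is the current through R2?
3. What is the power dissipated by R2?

Nodal analysis, taking node 2 as the 0 V reference.
Source V1 fixes V_0 = 10 V.
KCL at each unknown node (sum of currents leaving = 0; resistances in Ω):
  Node 1: (V_1 - 10)/300 + (V_1 - 0)/60 = 0
Collecting terms: 0.02 × V_1 = 0.03333  =>  V_1 = 1.667 V
Part 1:
  Read off the nodal solution: V_1 = 1.667 V
Part 2:
  I_R2 = (V_1 - V_2)/R2 = (1.667 - 0)/60 = 0.02778 A
  Magnitude: I_R2 = 0.02778 A
Part 3:
  I_R2 = (V_1 - V_2)/R2 = (1.667 - 0)/60 = 0.02778 A
  P_R2 = I_R2² × R2 = (0.02778)² × 60 = 0.0463 W

Final answers:
1. V_1 = 1.667 V
2. I_R2 = 0.02778 A
3. P_R2 = 0.0463 W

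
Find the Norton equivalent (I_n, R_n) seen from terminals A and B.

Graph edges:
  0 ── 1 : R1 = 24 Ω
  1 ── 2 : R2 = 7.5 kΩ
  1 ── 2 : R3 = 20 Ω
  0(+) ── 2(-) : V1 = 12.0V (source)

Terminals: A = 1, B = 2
Find the Thévenin equivalent first; then I_n = V_th/R_th and R_n = R_th.
Step 1 — V_th is the open-circuit voltage V_A - V_B (nothing connected across the terminals).
Nodal analysis, taking node 2 as the 0 V reference.
Source V1 fixes V_0 = 12 V.
KCL at each unknown node (sum of currents leaving = 0; resistances in Ω):
  Node 1: (V_1 - 12)/24 + (V_1 - 0)/7500 + (V_1 - 0)/20 = 0
Collecting terms: 0.0918 × V_1 = 0.5  =>  V_1 = 5.447 V
V_th = V_1 - V_2 = 5.447 - 0 = 5.447 V
Step 2 — R_th: zero the source — replace V1 by a short circuit (node 2 merges into node 0) — and find the resistance seen between A (node 1) and B (node 0).
Reduce the network between node 1 (A) and node 0 (B) by series/parallel combination:
  Rp1 = R1 ‖ R2 ‖ R3 (parallel, all between nodes 0 and 1) = 1/(1/24 + 1/7500 + 1/20) = 10.89 Ω
R_th = 10.89 Ω
I_n = V_th/R_th = 5.447/10.89 = 0.5 A, and R_n = R_th = 10.89 Ω

Final answer: I_n = 0.5 A, R_n = 10.89 Ω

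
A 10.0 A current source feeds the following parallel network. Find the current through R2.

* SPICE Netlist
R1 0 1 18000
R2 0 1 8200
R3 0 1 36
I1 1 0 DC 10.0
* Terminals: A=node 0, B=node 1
All resistors sit directly between nodes 0 and 1, so they are in parallel and share one voltage V; the full source current 10 A splits among them.
1/R_par = 1/18000 + 1/8200 + 1/36 = 0.02796 S  =>  R_par = 35.77 Ω
V = I × R_par = 10 × 35.77 = 357.7 V
I_R2 = V/R2 = 357.7/8200 = 0.04362 A

Final answer: 0.04362 A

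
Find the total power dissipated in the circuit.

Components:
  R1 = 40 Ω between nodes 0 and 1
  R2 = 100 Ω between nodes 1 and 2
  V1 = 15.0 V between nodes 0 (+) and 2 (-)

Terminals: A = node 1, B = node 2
Nodal analysis, taking node 2 as the 0 V reference.
Source V1 fixes V_0 = 15 V.
KCL at each unknown node (sum of currents leaving = 0; resistances in Ω):
  Node 1: (V_1 - 15)/40 + (V_1 - 0)/100 = 0
Collecting terms: 0.035 × V_1 = 0.375  =>  V_1 = 10.71 V
Power in each resistor, P = (ΔV)²/R:
  P_R1 = (15 - 10.71)²/40 = 0.4592 W
  P_R2 = (10.71 - 0)²/100 = 1.148 W
P_total = P_R1 + P_R2 = 1.607 W

Final answer: 1.607 W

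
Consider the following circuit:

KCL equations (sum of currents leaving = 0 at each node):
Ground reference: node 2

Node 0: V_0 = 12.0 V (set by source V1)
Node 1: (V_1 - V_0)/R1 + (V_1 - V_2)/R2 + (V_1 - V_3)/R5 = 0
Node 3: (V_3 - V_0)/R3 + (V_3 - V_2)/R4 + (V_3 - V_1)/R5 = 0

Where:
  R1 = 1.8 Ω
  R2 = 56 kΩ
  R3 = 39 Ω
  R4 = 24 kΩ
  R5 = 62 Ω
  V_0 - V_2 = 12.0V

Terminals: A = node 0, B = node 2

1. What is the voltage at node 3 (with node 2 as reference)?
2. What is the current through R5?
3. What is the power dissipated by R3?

Nodal analysis, taking node 2 as the 0 V reference.
Source V1 fixes V_0 = 12 V.
KCL at each unknown node (sum of currents leaving = 0; resistances in Ω):
  Node 1: (V_1 - 12)/1.8 + (V_1 - 0)/56000 + (V_1 - V_3)/62 = 0
  Node 3: (V_3 - 12)/39 + (V_3 - 0)/24000 + (V_3 - V_1)/62 = 0
Collecting terms (coefficients in siemens):
  0.5717·V_1 - 0.01613·V_3 = 6.667
  0.04181·V_3 - 0.01613·V_1 = 0.3077
Determinant D = (0.5717)(0.04181) - (-0.01613)(-0.01613) = 0.02364
V_1 = [(6.667)(0.04181) - (-0.01613)(0.3077)]/D = 12 V
V_3 = [(0.5717)(0.3077) - (6.667)(-0.01613)]/D = 11.99 V
Part 1:
  Read off the nodal solution: V_3 = 11.99 V
Part 2:
  I_R5 = (V_1 - V_3)/R5 = (12 - 11.99)/62 = 0.0001857 A
  Magnitude: I_R5 = 0.0001857 A
Part 3:
  I_R3 = (V_0 - V_3)/R3 = (12 - 11.99)/39 = 0.0003137 A
  P_R3 = I_R3² × R3 = (0.0003137)² × 39 = 0.000003839 W

Final answers:
1. V_3 = 11.99 V
2. I_R5 = 0.0001857 A
3. P_R3 = 3.839e-06 W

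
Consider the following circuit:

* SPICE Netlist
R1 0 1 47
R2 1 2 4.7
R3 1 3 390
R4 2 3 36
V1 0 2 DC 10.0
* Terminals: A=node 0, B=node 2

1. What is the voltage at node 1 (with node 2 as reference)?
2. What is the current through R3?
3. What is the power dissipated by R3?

Nodal analysis, taking node 2 as the 0 V reference.
Source V1 fixes V_0 = 10 V.
KCL at each unknown node (sum of currents leaving = 0; resistances in Ω):
  Node 1: (V_1 - 10)/47 + (V_1 - 0)/4.7 + (V_1 - V_3)/390 = 0
  Node 3: (V_3 - V_1)/390 + (V_3 - 0)/36 = 0
Collecting terms (coefficients in siemens):
  0.2366·V_1 - 0.002564·V_3 = 0.2128
  0.03034·V_3 - 0.002564·V_1 = 0
Determinant D = (0.2366)(0.03034) - (-0.002564)(-0.002564) = 0.007173
V_1 = [(0.2128)(0.03034) - (-0.002564)(0)]/D = 0.9001 V
V_3 = [(0.2366)(0) - (0.2128)(-0.002564)]/D = 0.07606 V
Part 1:
  Read off the nodal solution: V_1 = 0.9001 V
Part 2:
  I_R3 = (V_1 - V_3)/R3 = (0.9001 - 0.07606)/390 = 0.002113 A
  Magnitude: I_R3 = 0.002113 A
Part 3:
  I_R3 = (V_1 - V_3)/R3 = (0.9001 - 0.07606)/390 = 0.002113 A
  P_R3 = I_R3² × R3 = (0.002113)² × 390 = 0.001741 W

Final answers:
1. V_1 = 0.9001 V
2. I_R3 = 0.002113 A
3. P_R3 = 0.001741 W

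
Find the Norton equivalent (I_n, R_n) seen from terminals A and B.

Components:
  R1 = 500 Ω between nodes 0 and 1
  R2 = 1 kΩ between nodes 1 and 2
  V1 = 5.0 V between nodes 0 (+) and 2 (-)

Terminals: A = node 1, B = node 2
Find the Thévenin equivalent first; then I_n = V_th/R_th and R_n = R_th.
Step 1 — V_th is the open-circuit voltage V_A - V_B (nothing connected across the terminals).
Nodal analysis, taking node 2 as the 0 V reference.
Source V1 fixes V_0 = 5 V.
KCL at each unknown node (sum of currents leaving = 0; resistances in Ω):
  Node 1: (V_1 - 5)/500 + (V_1 - 0)/1000 = 0
Collecting terms: 0.003 × V_1 = 0.01  =>  V_1 = 3.333 V
V_th = V_1 - V_2 = 3.333 - 0 = 3.333 V
Step 2 — R_th: zero the source — replace V1 by a short circuit (node 2 merges into node 0) — and find the resistance seen between A (node 1) and B (node 0).
Reduce the network between node 1 (A) and node 0 (B) by series/parallel combination:
  Rp1 = R1 ‖ R2 (parallel, both between nodes 0 and 1) = 1/(1/500 + 1/1000) = 333.3 Ω
R_th = 333.3 Ω
I_n = V_th/R_th = 3.333/333.3 = 0.01 A, and R_n = R_th = 333.3 Ω

Final answer: I_n = 0.01 A, R_n = 333.3 Ω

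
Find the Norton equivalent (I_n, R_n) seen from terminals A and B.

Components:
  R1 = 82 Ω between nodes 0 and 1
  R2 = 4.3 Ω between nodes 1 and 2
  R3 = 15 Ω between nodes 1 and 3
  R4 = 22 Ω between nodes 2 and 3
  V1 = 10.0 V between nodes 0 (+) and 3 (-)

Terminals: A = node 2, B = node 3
Find the Thévenin equivalent first; then I_n = V_th/R_th and R_n = R_th.
Step 1 — V_th is the open-circuit voltage V_A - V_B (nothing connected across the terminals).
Nodal analysis, taking node 3 as the 0 V reference.
Source V1 fixes V_0 = 10 V.
KCL at each unknown node (sum of currents leaving = 0; resistances in Ω):
  Node 1: (V_1 - 10)/82 + (V_1 - V_2)/4.3 + (V_1 - 0)/15 = 0
  Node 2: (V_2 - V_1)/4.3 + (V_2 - 0)/22 = 0
Collecting terms (coefficients in siemens):
  0.3114·V_1 - 0.2326·V_2 = 0.122
  0.278·V_2 - 0.2326·V_1 = 0
Determinant D = (0.3114)(0.278) - (-0.2326)(-0.2326) = 0.0325
V_1 = [(0.122)(0.278) - (-0.2326)(0)]/D = 1.043 V
V_2 = [(0.3114)(0) - (0.122)(-0.2326)]/D = 0.8728 V
V_th = V_2 - V_3 = 0.8728 - 0 = 0.8728 V
Step 2 — R_th: zero the source — replace V1 by a short circuit (node 3 merges into node 0) — and find the resistance seen between A (node 2) and B (node 0).
Reduce the network between node 2 (A) and node 0 (B) by series/parallel combination:
  Rp1 = R1 ‖ R3 (parallel, both between nodes 0 and 1) = 1/(1/82 + 1/15) = 12.68 Ω
  Rs1 = R2 + Rp1 (series, joined only at node 1) = 4.3 + 12.68 = 16.98 Ω
  Rp2 = R4 ‖ Rs1 (parallel, both between nodes 0 and 2) = 1/(1/22 + 1/16.98) = 9.584 Ω
R_th = 9.584 Ω
I_n = V_th/R_th = 0.8728/9.584 = 0.09107 A, and R_n = R_th = 9.584 Ω

Final answer: I_n = 0.09107 A, R_n = 9.584 Ω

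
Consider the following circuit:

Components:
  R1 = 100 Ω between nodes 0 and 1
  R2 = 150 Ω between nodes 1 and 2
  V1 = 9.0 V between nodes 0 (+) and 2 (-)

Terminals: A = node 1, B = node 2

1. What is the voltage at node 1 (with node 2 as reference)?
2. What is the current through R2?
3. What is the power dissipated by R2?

Nodal analysis, taking node 2 as the 0 V reference.
Source V1 fixes V_0 = 9 V.
KCL at each unknown node (sum of currents leaving = 0; resistances in Ω):
  Node 1: (V_1 - 9)/100 + (V_1 - 0)/150 = 0
Collecting terms: 0.01667 × V_1 = 0.09  =>  V_1 = 5.4 V
Part 1:
  Read off the nodal solution: V_1 = 5.4 V
Part 2:
  I_R2 = (V_1 - V_2)/R2 = (5.4 - 0)/150 = 0.036 A
  Magnitude: I_R2 = 0.036 A
Part 3:
  I_R2 = (V_1 - V_2)/R2 = (5.4 - 0)/150 = 0.036 A
  P_R2 = I_R2² × R2 = (0.036)² × 150 = 0.1944 W

Final answers:
1. V_1 = 5.4 V
2. I_R2 = 0.036 A
3. P_R2 = 0.1944 W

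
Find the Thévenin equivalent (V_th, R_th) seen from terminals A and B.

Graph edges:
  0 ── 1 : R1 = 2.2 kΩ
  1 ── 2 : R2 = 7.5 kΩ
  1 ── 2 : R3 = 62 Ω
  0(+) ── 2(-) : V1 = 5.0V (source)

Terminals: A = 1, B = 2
Step 1 — V_th is the open-circuit voltage V_A - V_B (nothing connected across the terminals).
Nodal analysis, taking node 2 as the 0 V reference.
Source V1 fixes V_0 = 5 V.
KCL at each unknown node (sum of currents leaving = 0; resistances in Ω):
  Node 1: (V_1 - 5)/2200 + (V_1 - 0)/7500 + (V_1 - 0)/62 = 0
Collecting terms: 0.01672 × V_1 = 0.002273  =>  V_1 = 0.136 V
V_th = V_1 - V_2 = 0.136 - 0 = 0.136 V
Step 2 — R_th: zero the source — replace V1 by a short circuit (node 2 merges into node 0) — and find the resistance seen between A (node 1) and B (node 0).
Reduce the network between node 1 (A) and node 0 (B) by series/parallel combination:
  Rp1 = R1 ‖ R2 ‖ R3 (parallel, all between nodes 0 and 1) = 1/(1/2200 + 1/7500 + 1/62) = 59.82 Ω
R_th = 59.82 Ω

Final answer: V_th = 0.136 V, R_th = 59.82 Ω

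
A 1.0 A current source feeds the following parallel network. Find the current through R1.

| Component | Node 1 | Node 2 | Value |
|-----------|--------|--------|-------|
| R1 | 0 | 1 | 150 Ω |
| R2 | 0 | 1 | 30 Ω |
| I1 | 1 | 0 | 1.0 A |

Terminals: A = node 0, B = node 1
All resistors sit directly between nodes 0 and 1, so they are in parallel and share one voltage V; the full source current 1 A splits among them.
1/R_par = 1/150 + 1/30 = 0.04 S  =>  R_par = 25 Ω
V = I × R_par = 1 × 25 = 25 V
I_R1 = V/R1 = 25/150 = 0.1667 A

Final answer: 0.1667 A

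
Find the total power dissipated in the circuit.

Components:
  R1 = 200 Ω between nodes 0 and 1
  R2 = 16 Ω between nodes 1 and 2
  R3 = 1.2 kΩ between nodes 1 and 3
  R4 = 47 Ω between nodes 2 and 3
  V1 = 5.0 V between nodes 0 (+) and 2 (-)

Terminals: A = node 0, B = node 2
Nodal analysis, taking node 2 as the 0 V reference.
Source V1 fixes V_0 = 5 V.
KCL at each unknown node (sum of currents leaving = 0; resistances in Ω):
  Node 1: (V_1 - 5)/200 + (V_1 - 0)/16 + (V_1 - V_3)/1200 = 0
  Node 3: (V_3 - V_1)/1200 + (V_3 - 0)/47 = 0
Collecting terms (coefficients in siemens):
  0.06833·V_1 - 0.0008333·V_3 = 0.025
  0.02211·V_3 - 0.0008333·V_1 = 0
Determinant D = (0.06833)(0.02211) - (-0.0008333)(-0.0008333) = 0.00151
V_1 = [(0.025)(0.02211) - (-0.0008333)(0)]/D = 0.366 V
V_3 = [(0.06833)(0) - (0.025)(-0.0008333)]/D = 0.0138 V
Power in each resistor, P = (ΔV)²/R:
  P_R1 = (5 - 0.366)²/200 = 0.1074 W
  P_R2 = (0.366 - 0)²/16 = 0.008373 W
  P_R3 = (0.366 - 0.0138)²/1200 = 0.0001034 W
  P_R4 = (0 - 0.0138)²/47 = 0.000004049 W
P_total = P_R1 + P_R2 + P_R3 + P_R4 = 0.1158 W

Final answer: 0.1158 W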